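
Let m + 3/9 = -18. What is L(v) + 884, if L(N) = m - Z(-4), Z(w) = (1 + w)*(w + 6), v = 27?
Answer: 2615/3 ≈ 871.67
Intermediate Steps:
Z(w) = (1 + w)*(6 + w)
m = -55/3 (m = -1/3 - 18 = -55/3 ≈ -18.333)
L(N) = -37/3 (L(N) = -55/3 - (6 + (-4)**2 + 7*(-4)) = -55/3 - (6 + 16 - 28) = -55/3 - 1*(-6) = -55/3 + 6 = -37/3)
L(v) + 884 = -37/3 + 884 = 2615/3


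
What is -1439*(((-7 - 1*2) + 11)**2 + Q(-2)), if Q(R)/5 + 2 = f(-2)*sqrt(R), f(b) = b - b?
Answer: 8634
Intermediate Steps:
f(b) = 0
Q(R) = -10 (Q(R) = -10 + 5*(0*sqrt(R)) = -10 + 5*0 = -10 + 0 = -10)
-1439*(((-7 - 1*2) + 11)**2 + Q(-2)) = -1439*(((-7 - 1*2) + 11)**2 - 10) = -1439*(((-7 - 2) + 11)**2 - 10) = -1439*((-9 + 11)**2 - 10) = -1439*(2**2 - 10) = -1439*(4 - 10) = -1439*(-6) = 8634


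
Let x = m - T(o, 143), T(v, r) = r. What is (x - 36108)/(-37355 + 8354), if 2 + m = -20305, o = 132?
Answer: 56558/29001 ≈ 1.9502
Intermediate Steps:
m = -20307 (m = -2 - 20305 = -20307)
x = -20450 (x = -20307 - 1*143 = -20307 - 143 = -20450)
(x - 36108)/(-37355 + 8354) = (-20450 - 36108)/(-37355 + 8354) = -56558/(-29001) = -56558*(-1/29001) = 56558/29001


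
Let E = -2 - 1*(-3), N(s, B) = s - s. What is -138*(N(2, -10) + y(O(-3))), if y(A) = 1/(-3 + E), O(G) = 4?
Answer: 69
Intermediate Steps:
N(s, B) = 0
E = 1 (E = -2 + 3 = 1)
y(A) = -½ (y(A) = 1/(-3 + 1) = 1/(-2) = -½)
-138*(N(2, -10) + y(O(-3))) = -138*(0 - ½) = -138*(-½) = 69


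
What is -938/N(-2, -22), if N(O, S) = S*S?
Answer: -469/242 ≈ -1.9380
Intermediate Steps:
N(O, S) = S²
-938/N(-2, -22) = -938/((-22)²) = -938/484 = -938*1/484 = -469/242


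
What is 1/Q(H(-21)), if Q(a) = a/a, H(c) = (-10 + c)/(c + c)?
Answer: 1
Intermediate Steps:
H(c) = (-10 + c)/(2*c) (H(c) = (-10 + c)/((2*c)) = (-10 + c)*(1/(2*c)) = (-10 + c)/(2*c))
Q(a) = 1
1/Q(H(-21)) = 1/1 = 1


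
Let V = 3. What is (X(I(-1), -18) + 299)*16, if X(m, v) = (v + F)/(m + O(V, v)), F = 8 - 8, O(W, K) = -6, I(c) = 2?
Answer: 4856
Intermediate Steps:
F = 0
X(m, v) = v/(-6 + m) (X(m, v) = (v + 0)/(m - 6) = v/(-6 + m))
(X(I(-1), -18) + 299)*16 = (-18/(-6 + 2) + 299)*16 = (-18/(-4) + 299)*16 = (-18*(-¼) + 299)*16 = (9/2 + 299)*16 = (607/2)*16 = 4856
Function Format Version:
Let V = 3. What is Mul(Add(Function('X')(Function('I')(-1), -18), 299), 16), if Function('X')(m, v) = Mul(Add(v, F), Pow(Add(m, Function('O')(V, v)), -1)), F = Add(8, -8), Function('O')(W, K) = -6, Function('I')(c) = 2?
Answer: 4856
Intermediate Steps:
F = 0
Function('X')(m, v) = Mul(v, Pow(Add(-6, m), -1)) (Function('X')(m, v) = Mul(Add(v, 0), Pow(Add(m, -6), -1)) = Mul(v, Pow(Add(-6, m), -1)))
Mul(Add(Function('X')(Function('I')(-1), -18), 299), 16) = Mul(Add(Mul(-18, Pow(Add(-6, 2), -1)), 299), 16) = Mul(Add(Mul(-18, Pow(-4, -1)), 299), 16) = Mul(Add(Mul(-18, Rational(-1, 4)), 299), 16) = Mul(Add(Rational(9, 2), 299), 16) = Mul(Rational(607, 2), 16) = 4856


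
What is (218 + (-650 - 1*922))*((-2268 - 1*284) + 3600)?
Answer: -1418992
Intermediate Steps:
(218 + (-650 - 1*922))*((-2268 - 1*284) + 3600) = (218 + (-650 - 922))*((-2268 - 284) + 3600) = (218 - 1572)*(-2552 + 3600) = -1354*1048 = -1418992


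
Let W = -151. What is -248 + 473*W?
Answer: -71671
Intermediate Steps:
-248 + 473*W = -248 + 473*(-151) = -248 - 71423 = -71671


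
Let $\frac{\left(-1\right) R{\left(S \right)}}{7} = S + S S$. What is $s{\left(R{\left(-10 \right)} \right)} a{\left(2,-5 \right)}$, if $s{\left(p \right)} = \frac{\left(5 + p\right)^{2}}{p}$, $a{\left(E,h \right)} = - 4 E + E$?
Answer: $\frac{78125}{21} \approx 3720.2$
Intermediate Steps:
$R{\left(S \right)} = - 7 S - 7 S^{2}$ ($R{\left(S \right)} = - 7 \left(S + S S\right) = - 7 \left(S + S^{2}\right) = - 7 S - 7 S^{2}$)
$a{\left(E,h \right)} = - 3 E$
$s{\left(p \right)} = \frac{\left(5 + p\right)^{2}}{p}$
$s{\left(R{\left(-10 \right)} \right)} a{\left(2,-5 \right)} = \frac{\left(5 - - 70 \left(1 - 10\right)\right)^{2}}{\left(-7\right) \left(-10\right) \left(1 - 10\right)} \left(\left(-3\right) 2\right) = \frac{\left(5 - \left(-70\right) \left(-9\right)\right)^{2}}{\left(-7\right) \left(-10\right) \left(-9\right)} \left(-6\right) = \frac{\left(5 - 630\right)^{2}}{-630} \left(-6\right) = - \frac{\left(-625\right)^{2}}{630} \left(-6\right) = \left(- \frac{1}{630}\right) 390625 \left(-6\right) = \left(- \frac{78125}{126}\right) \left(-6\right) = \frac{78125}{21}$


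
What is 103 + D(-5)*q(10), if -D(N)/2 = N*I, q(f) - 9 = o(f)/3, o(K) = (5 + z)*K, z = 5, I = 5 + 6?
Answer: 14279/3 ≈ 4759.7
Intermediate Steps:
I = 11
o(K) = 10*K (o(K) = (5 + 5)*K = 10*K)
q(f) = 9 + 10*f/3 (q(f) = 9 + (10*f)/3 = 9 + (10*f)*(1/3) = 9 + 10*f/3)
D(N) = -22*N (D(N) = -2*N*11 = -22*N)
103 + D(-5)*q(10) = 103 + (-22*(-5))*(9 + (10/3)*10) = 103 + 110*(9 + 100/3) = 103 + 110*(127/3) = 103 + 13970/3 = 14279/3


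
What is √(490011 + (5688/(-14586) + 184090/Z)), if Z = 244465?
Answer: √40962149256414435049/9142991 ≈ 700.01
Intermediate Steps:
√(490011 + (5688/(-14586) + 184090/Z)) = √(490011 + (5688/(-14586) + 184090/244465)) = √(490011 + (5688*(-1/14586) + 184090*(1/244465))) = √(490011 + (-948/2431 + 36818/48893)) = √(490011 + 3319538/9142991) = √(4480169482439/9142991) = √40962149256414435049/9142991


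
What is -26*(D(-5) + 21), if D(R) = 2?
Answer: -598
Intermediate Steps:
-26*(D(-5) + 21) = -26*(2 + 21) = -26*23 = -598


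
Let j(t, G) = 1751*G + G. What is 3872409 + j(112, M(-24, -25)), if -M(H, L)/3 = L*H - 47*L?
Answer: -5456991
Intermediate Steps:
M(H, L) = 141*L - 3*H*L (M(H, L) = -3*(L*H - 47*L) = -3*(H*L - 47*L) = -3*(-47*L + H*L) = 141*L - 3*H*L)
j(t, G) = 1752*G
3872409 + j(112, M(-24, -25)) = 3872409 + 1752*(3*(-25)*(47 - 1*(-24))) = 3872409 + 1752*(3*(-25)*(47 + 24)) = 3872409 + 1752*(3*(-25)*71) = 3872409 + 1752*(-5325) = 3872409 - 9329400 = -5456991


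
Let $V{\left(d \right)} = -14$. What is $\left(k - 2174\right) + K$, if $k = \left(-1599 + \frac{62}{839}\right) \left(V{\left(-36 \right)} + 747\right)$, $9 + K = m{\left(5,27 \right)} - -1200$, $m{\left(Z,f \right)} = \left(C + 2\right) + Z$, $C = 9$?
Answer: $- \frac{984130080}{839} \approx -1.173 \cdot 10^{6}$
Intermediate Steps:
$m{\left(Z,f \right)} = 11 + Z$ ($m{\left(Z,f \right)} = \left(9 + 2\right) + Z = 11 + Z$)
$K = 1207$ ($K = -9 + \left(\left(11 + 5\right) - -1200\right) = -9 + \left(16 + 1200\right) = -9 + 1216 = 1207$)
$k = - \frac{983318767}{839}$ ($k = \left(-1599 + \frac{62}{839}\right) \left(-14 + 747\right) = \left(-1599 + 62 \cdot \frac{1}{839}\right) 733 = \left(-1599 + \frac{62}{839}\right) 733 = \left(- \frac{1341499}{839}\right) 733 = - \frac{983318767}{839} \approx -1.172 \cdot 10^{6}$)
$\left(k - 2174\right) + K = \left(- \frac{983318767}{839} - 2174\right) + 1207 = - \frac{985142753}{839} + 1207 = - \frac{984130080}{839}$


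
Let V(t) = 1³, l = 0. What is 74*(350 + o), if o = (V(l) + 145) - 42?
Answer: 33596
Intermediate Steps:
V(t) = 1
o = 104 (o = (1 + 145) - 42 = 146 - 42 = 104)
74*(350 + o) = 74*(350 + 104) = 74*454 = 33596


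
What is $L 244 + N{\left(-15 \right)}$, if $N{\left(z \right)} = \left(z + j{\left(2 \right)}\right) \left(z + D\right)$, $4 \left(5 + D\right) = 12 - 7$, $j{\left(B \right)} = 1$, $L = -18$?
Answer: $- \frac{8259}{2} \approx -4129.5$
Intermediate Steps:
$D = - \frac{15}{4}$ ($D = -5 + \frac{12 - 7}{4} = -5 + \frac{1}{4} \cdot 5 = -5 + \frac{5}{4} = - \frac{15}{4} \approx -3.75$)
$N{\left(z \right)} = \left(1 + z\right) \left(- \frac{15}{4} + z\right)$ ($N{\left(z \right)} = \left(z + 1\right) \left(z - \frac{15}{4}\right) = \left(1 + z\right) \left(- \frac{15}{4} + z\right)$)
$L 244 + N{\left(-15 \right)} = \left(-18\right) 244 - \left(- \frac{75}{2} - 225\right) = -4392 + \left(- \frac{15}{4} + 225 + \frac{165}{4}\right) = -4392 + \frac{525}{2} = - \frac{8259}{2}$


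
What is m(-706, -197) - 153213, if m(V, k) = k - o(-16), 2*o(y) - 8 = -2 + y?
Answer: -153405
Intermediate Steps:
o(y) = 3 + y/2 (o(y) = 4 + (-2 + y)/2 = 4 + (-1 + y/2) = 3 + y/2)
m(V, k) = 5 + k (m(V, k) = k - (3 + (1/2)*(-16)) = k - (3 - 8) = k - 1*(-5) = k + 5 = 5 + k)
m(-706, -197) - 153213 = (5 - 197) - 153213 = -192 - 153213 = -153405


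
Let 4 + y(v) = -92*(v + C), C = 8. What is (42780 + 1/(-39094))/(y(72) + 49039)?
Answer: 1672441319/1629242450 ≈ 1.0265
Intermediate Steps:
y(v) = -740 - 92*v (y(v) = -4 - 92*(v + 8) = -4 - 92*(8 + v) = -4 + (-736 - 92*v) = -740 - 92*v)
(42780 + 1/(-39094))/(y(72) + 49039) = (42780 + 1/(-39094))/((-740 - 92*72) + 49039) = (42780 - 1/39094)/((-740 - 6624) + 49039) = 1672441319/(39094*(-7364 + 49039)) = (1672441319/39094)/41675 = (1672441319/39094)*(1/41675) = 1672441319/1629242450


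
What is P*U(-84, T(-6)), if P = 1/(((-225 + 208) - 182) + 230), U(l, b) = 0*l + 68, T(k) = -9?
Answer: 68/31 ≈ 2.1936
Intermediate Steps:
U(l, b) = 68 (U(l, b) = 0 + 68 = 68)
P = 1/31 (P = 1/((-17 - 182) + 230) = 1/(-199 + 230) = 1/31 ≈ 0.032258)
P*U(-84, T(-6)) = (1/31)*68 = 68/31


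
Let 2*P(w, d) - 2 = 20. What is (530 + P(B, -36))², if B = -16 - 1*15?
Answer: 292681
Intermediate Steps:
B = -31 (B = -16 - 15 = -31)
P(w, d) = 11 (P(w, d) = 1 + (½)*20 = 1 + 10 = 11)
(530 + P(B, -36))² = (530 + 11)² = 541² = 292681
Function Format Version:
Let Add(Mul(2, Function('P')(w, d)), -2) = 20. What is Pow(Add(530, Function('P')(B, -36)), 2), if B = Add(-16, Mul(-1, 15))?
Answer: 292681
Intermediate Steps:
B = -31 (B = Add(-16, -15) = -31)
Function('P')(w, d) = 11 (Function('P')(w, d) = Add(1, Mul(Rational(1, 2), 20)) = Add(1, 10) = 11)
Pow(Add(530, Function('P')(B, -36)), 2) = Pow(Add(530, 11), 2) = Pow(541, 2) = 292681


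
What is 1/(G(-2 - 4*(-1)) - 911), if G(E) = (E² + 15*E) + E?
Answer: -1/875 ≈ -0.0011429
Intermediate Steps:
G(E) = E² + 16*E
1/(G(-2 - 4*(-1)) - 911) = 1/((-2 - 4*(-1))*(16 + (-2 - 4*(-1))) - 911) = 1/((-2 + 4)*(16 + (-2 + 4)) - 911) = 1/(2*(16 + 2) - 911) = 1/(2*18 - 911) = 1/(36 - 911) = 1/(-875) = -1/875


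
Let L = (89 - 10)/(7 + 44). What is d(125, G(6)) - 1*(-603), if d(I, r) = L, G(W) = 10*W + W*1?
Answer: 30832/51 ≈ 604.55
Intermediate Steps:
G(W) = 11*W (G(W) = 10*W + W = 11*W)
L = 79/51 ≈ 1.5490
d(I, r) = 79/51
d(125, G(6)) - 1*(-603) = 79/51 - 1*(-603) = 79/51 + 603 = 30832/51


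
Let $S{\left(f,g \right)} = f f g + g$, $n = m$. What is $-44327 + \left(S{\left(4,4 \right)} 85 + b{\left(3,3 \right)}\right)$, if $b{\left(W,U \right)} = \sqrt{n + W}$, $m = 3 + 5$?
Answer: $-38547 + \sqrt{11} \approx -38544.0$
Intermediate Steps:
$m = 8$
$n = 8$
$S{\left(f,g \right)} = g + g f^{2}$ ($S{\left(f,g \right)} = f^{2} g + g = g f^{2} + g = g + g f^{2}$)
$b{\left(W,U \right)} = \sqrt{8 + W}$
$-44327 + \left(S{\left(4,4 \right)} 85 + b{\left(3,3 \right)}\right) = -44327 + \left(4 \left(1 + 4^{2}\right) 85 + \sqrt{8 + 3}\right) = -44327 + \left(4 \left(1 + 16\right) 85 + \sqrt{11}\right) = -44327 + \left(4 \cdot 17 \cdot 85 + \sqrt{11}\right) = -44327 + \left(68 \cdot 85 + \sqrt{11}\right) = -44327 + \left(5780 + \sqrt{11}\right) = -38547 + \sqrt{11}$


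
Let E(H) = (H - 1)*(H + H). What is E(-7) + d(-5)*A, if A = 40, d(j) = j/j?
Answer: 152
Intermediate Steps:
d(j) = 1
E(H) = 2*H*(-1 + H) (E(H) = (-1 + H)*(2*H) = 2*H*(-1 + H))
E(-7) + d(-5)*A = 2*(-7)*(-1 - 7) + 1*40 = 2*(-7)*(-8) + 40 = 112 + 40 = 152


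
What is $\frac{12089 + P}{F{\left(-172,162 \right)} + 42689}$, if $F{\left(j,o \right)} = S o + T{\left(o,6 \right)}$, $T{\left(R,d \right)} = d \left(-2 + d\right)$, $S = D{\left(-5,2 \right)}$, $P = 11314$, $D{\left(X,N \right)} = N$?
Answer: $\frac{23403}{43037} \approx 0.54379$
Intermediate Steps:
$S = 2$
$F{\left(j,o \right)} = 24 + 2 o$ ($F{\left(j,o \right)} = 2 o + 6 \left(-2 + 6\right) = 2 o + 6 \cdot 4 = 2 o + 24 = 24 + 2 o$)
$\frac{12089 + P}{F{\left(-172,162 \right)} + 42689} = \frac{12089 + 11314}{\left(24 + 2 \cdot 162\right) + 42689} = \frac{23403}{\left(24 + 324\right) + 42689} = \frac{23403}{348 + 42689} = \frac{23403}{43037}$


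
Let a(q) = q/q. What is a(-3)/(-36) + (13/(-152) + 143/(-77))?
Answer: -18869/9576 ≈ -1.9704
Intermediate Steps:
a(q) = 1
a(-3)/(-36) + (13/(-152) + 143/(-77)) = 1/(-36) + (13/(-152) + 143/(-77)) = 1*(-1/36) + (13*(-1/152) + 143*(-1/77)) = -1/36 + (-13/152 - 13/7) = -1/36 - 2067/1064 = -18869/9576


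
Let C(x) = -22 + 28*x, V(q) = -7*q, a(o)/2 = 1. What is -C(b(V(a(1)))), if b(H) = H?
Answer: 414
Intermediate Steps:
a(o) = 2 (a(o) = 2*1 = 2)
-C(b(V(a(1)))) = -(-22 + 28*(-7*2)) = -(-22 + 28*(-14)) = -(-22 - 392) = -1*(-414) = 414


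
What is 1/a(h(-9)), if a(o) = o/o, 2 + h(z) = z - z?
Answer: 1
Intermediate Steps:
h(z) = -2 (h(z) = -2 + (z - z) = -2 + 0 = -2)
a(o) = 1
1/a(h(-9)) = 1/1 = 1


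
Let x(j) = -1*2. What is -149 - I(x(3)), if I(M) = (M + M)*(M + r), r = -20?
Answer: -237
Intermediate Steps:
x(j) = -2
I(M) = 2*M*(-20 + M) (I(M) = (M + M)*(M - 20) = (2*M)*(-20 + M) = 2*M*(-20 + M))
-149 - I(x(3)) = -149 - 2*(-2)*(-20 - 2) = -149 - 2*(-2)*(-22) = -149 - 1*88 = -149 - 88 = -237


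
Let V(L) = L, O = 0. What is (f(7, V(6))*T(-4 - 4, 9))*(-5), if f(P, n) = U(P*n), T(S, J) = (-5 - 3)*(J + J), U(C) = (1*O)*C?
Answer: 0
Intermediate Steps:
U(C) = 0 (U(C) = (1*0)*C = 0*C = 0)
T(S, J) = -16*J
f(P, n) = 0
(f(7, V(6))*T(-4 - 4, 9))*(-5) = (0*(-16*9))*(-5) = (0*(-144))*(-5) = 0*(-5) = 0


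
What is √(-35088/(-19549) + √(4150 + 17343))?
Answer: √(685935312 + 382163401*√21493)/19549 ≈ 12.182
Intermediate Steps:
√(-35088/(-19549) + √(4150 + 17343)) = √(-35088*(-1/19549) + √21493) = √(35088/19549 + √21493)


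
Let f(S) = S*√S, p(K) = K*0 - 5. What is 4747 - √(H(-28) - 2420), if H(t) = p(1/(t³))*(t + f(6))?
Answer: 4747 - √(-2280 - 30*√6) ≈ 4747.0 - 48.513*I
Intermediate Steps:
p(K) = -5 (p(K) = 0 - 5 = -5)
f(S) = S^(3/2)
H(t) = -30*√6 - 5*t (H(t) = -5*(t + 6^(3/2)) = -5*(t + 6*√6) = -30*√6 - 5*t)
4747 - √(H(-28) - 2420) = 4747 - √((-30*√6 - 5*(-28)) - 2420) = 4747 - √((-30*√6 + 140) - 2420) = 4747 - √((140 - 30*√6) - 2420) = 4747 - √(-2280 - 30*√6)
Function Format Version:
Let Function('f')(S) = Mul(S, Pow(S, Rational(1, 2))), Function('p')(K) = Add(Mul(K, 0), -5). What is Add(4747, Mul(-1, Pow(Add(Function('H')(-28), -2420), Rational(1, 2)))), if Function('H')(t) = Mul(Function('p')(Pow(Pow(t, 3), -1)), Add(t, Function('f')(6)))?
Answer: Add(4747, Mul(-1, Pow(Add(-2280, Mul(-30, Pow(6, Rational(1, 2)))), Rational(1, 2)))) ≈ Add(4747.0, Mul(-48.513, I))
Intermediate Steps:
Function('p')(K) = -5 (Function('p')(K) = Add(0, -5) = -5)
Function('f')(S) = Pow(S, Rational(3, 2))
Function('H')(t) = Add(Mul(-30, Pow(6, Rational(1, 2))), Mul(-5, t)) (Function('H')(t) = Mul(-5, Add(t, Pow(6, Rational(3, 2)))) = Mul(-5, Add(t, Mul(6, Pow(6, Rational(1, 2))))) = Add(Mul(-30, Pow(6, Rational(1, 2))), Mul(-5, t)))
Add(4747, Mul(-1, Pow(Add(Function('H')(-28), -2420), Rational(1, 2)))) = Add(4747, Mul(-1, Pow(Add(Add(Mul(-30, Pow(6, Rational(1, 2))), Mul(-5, -28)), -2420), Rational(1, 2)))) = Add(4747, Mul(-1, Pow(Add(Add(Mul(-30, Pow(6, Rational(1, 2))), 140), -2420), Rational(1, 2)))) = Add(4747, Mul(-1, Pow(Add(Add(140, Mul(-30, Pow(6, Rational(1, 2)))), -2420), Rational(1, 2)))) = Add(4747, Mul(-1, Pow(Add(-2280, Mul(-30, Pow(6, Rational(1, 2)))), Rational(1, 2))))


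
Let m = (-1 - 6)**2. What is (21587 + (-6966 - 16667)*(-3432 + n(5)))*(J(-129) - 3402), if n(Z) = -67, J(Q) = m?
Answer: -277338211262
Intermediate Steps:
m = 49 (m = (-7)**2 = 49)
J(Q) = 49
(21587 + (-6966 - 16667)*(-3432 + n(5)))*(J(-129) - 3402) = (21587 + (-6966 - 16667)*(-3432 - 67))*(49 - 3402) = (21587 - 23633*(-3499))*(-3353) = (21587 + 82691867)*(-3353) = 82713454*(-3353) = -277338211262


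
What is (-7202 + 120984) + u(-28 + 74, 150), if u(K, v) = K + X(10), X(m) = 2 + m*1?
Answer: 113840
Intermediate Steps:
X(m) = 2 + m
u(K, v) = 12 + K (u(K, v) = K + (2 + 10) = K + 12 = 12 + K)
(-7202 + 120984) + u(-28 + 74, 150) = (-7202 + 120984) + (12 + (-28 + 74)) = 113782 + (12 + 46) = 113782 + 58 = 113840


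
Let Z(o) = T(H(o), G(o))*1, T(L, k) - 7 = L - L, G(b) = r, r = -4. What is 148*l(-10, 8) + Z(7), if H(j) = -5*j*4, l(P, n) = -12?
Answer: -1769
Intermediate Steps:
H(j) = -20*j
G(b) = -4
T(L, k) = 7 (T(L, k) = 7 + (L - L) = 7 + 0 = 7)
Z(o) = 7 (Z(o) = 7*1 = 7)
148*l(-10, 8) + Z(7) = 148*(-12) + 7 = -1776 + 7 = -1769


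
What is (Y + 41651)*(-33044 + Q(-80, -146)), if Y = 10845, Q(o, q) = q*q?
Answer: -615673088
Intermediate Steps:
Q(o, q) = q**2
(Y + 41651)*(-33044 + Q(-80, -146)) = (10845 + 41651)*(-33044 + (-146)**2) = 52496*(-33044 + 21316) = 52496*(-11728) = -615673088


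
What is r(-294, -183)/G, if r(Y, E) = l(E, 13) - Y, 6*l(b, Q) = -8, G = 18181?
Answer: 878/54543 ≈ 0.016097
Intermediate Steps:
l(b, Q) = -4/3 (l(b, Q) = (⅙)*(-8) = -4/3)
r(Y, E) = -4/3 - Y
r(-294, -183)/G = (-4/3 - 1*(-294))/18181 = (-4/3 + 294)*(1/18181) = (878/3)*(1/18181) = 878/54543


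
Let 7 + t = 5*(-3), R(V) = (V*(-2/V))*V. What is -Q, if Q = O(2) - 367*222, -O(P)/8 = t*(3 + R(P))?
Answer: 81650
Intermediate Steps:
R(V) = -2*V
t = -22 (t = -7 + 5*(-3) = -7 - 15 = -22)
O(P) = 528 - 352*P (O(P) = -(-176)*(3 - 2*P) = -8*(-66 + 44*P) = 528 - 352*P)
Q = -81650 (Q = (528 - 352*2) - 367*222 = (528 - 704) - 81474 = -176 - 81474 = -81650)
-Q = -1*(-81650) = 81650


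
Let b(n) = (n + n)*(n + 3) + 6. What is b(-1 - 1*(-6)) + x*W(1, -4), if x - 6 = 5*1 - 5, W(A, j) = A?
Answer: 92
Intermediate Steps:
b(n) = 6 + 2*n*(3 + n) (b(n) = (2*n)*(3 + n) + 6 = 2*n*(3 + n) + 6 = 6 + 2*n*(3 + n))
x = 6 (x = 6 + (5*1 - 5) = 6 + (5 - 5) = 6 + 0 = 6)
b(-1 - 1*(-6)) + x*W(1, -4) = (6 + 2*(-1 - 1*(-6))² + 6*(-1 - 1*(-6))) + 6*1 = (6 + 2*(-1 + 6)² + 6*(-1 + 6)) + 6 = (6 + 2*5² + 6*5) + 6 = (6 + 2*25 + 30) + 6 = (6 + 50 + 30) + 6 = 86 + 6 = 92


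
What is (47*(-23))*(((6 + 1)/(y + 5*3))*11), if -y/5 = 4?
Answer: 83237/5 ≈ 16647.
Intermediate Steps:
y = -20 (y = -5*4 = -20)
(47*(-23))*(((6 + 1)/(y + 5*3))*11) = (47*(-23))*(((6 + 1)/(-20 + 5*3))*11) = -1081*7/(-20 + 15)*11 = -1081*7/(-5)*11 = -1081*7*(-⅕)*11 = -(-7567)*11/5 = -1081*(-77/5) = 83237/5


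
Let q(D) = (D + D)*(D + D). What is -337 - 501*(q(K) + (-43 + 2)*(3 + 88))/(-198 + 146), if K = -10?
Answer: -1686355/52 ≈ -32430.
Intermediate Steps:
q(D) = 4*D² (q(D) = (2*D)*(2*D) = 4*D²)
-337 - 501*(q(K) + (-43 + 2)*(3 + 88))/(-198 + 146) = -337 - 501*(4*(-10)² + (-43 + 2)*(3 + 88))/(-198 + 146) = -337 - 501*(4*100 - 41*91)/(-52) = -337 - 501*(400 - 3731)*(-1)/52 = -337 - (-1668831)*(-1)/52 = -337 - 501*3331/52 = -337 - 1668831/52 = -1686355/52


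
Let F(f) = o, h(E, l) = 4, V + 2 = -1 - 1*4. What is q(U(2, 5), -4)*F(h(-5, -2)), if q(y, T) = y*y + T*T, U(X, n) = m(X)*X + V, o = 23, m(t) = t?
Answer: 575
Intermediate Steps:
V = -7 (V = -2 + (-1 - 1*4) = -2 + (-1 - 4) = -2 - 5 = -7)
U(X, n) = -7 + X² (U(X, n) = X*X - 7 = X² - 7 = -7 + X²)
q(y, T) = T² + y² (q(y, T) = y² + T² = T² + y²)
F(f) = 23
q(U(2, 5), -4)*F(h(-5, -2)) = ((-4)² + (-7 + 2²)²)*23 = (16 + (-7 + 4)²)*23 = (16 + (-3)²)*23 = (16 + 9)*23 = 25*23 = 575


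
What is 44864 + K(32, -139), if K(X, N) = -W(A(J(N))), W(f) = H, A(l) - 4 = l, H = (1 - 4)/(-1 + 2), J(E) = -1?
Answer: 44867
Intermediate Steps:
H = -3 (H = -3/1 = -3*1 = -3)
A(l) = 4 + l
W(f) = -3
K(X, N) = 3 (K(X, N) = -1*(-3) = 3)
44864 + K(32, -139) = 44864 + 3 = 44867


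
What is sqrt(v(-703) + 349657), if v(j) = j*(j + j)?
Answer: 15*sqrt(5947) ≈ 1156.8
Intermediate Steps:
v(j) = 2*j**2 (v(j) = j*(2*j) = 2*j**2)
sqrt(v(-703) + 349657) = sqrt(2*(-703)**2 + 349657) = sqrt(2*494209 + 349657) = sqrt(988418 + 349657) = sqrt(1338075) = 15*sqrt(5947)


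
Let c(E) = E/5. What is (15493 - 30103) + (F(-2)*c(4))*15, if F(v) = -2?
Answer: -14634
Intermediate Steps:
c(E) = E/5 (c(E) = E*(⅕) = E/5)
(15493 - 30103) + (F(-2)*c(4))*15 = (15493 - 30103) - 2*4/5*15 = -14610 - 2*⅘*15 = -14610 - 8/5*15 = -14610 - 24 = -14634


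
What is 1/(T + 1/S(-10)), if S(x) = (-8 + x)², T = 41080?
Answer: 324/13309921 ≈ 2.4343e-5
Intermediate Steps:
1/(T + 1/S(-10)) = 1/(41080 + 1/((-8 - 10)²)) = 1/(41080 + 1/((-18)²)) = 1/(41080 + 1/324) = 1/(13309921/324) = 324/13309921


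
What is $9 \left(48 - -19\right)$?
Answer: $603$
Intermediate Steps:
$9 \left(48 - -19\right) = 9 \left(48 + \left(-3 + 22\right)\right) = 9 \left(48 + 19\right) = 9 \cdot 67 = 603$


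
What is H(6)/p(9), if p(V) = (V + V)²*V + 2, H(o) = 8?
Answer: 4/1459 ≈ 0.0027416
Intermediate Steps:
p(V) = 2 + 4*V³ (p(V) = (2*V)²*V + 2 = (4*V²)*V + 2 = 4*V³ + 2 = 2 + 4*V³)
H(6)/p(9) = 8/(2 + 4*9³) = 8/(2 + 4*729) = 8/(2 + 2916) = 8/2918 = (1/2918)*8 = 4/1459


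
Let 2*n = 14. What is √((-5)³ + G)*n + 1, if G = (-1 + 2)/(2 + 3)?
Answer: 1 + 28*I*√195/5 ≈ 1.0 + 78.2*I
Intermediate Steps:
n = 7 (n = (½)*14 = 7)
G = ⅕ (G = 1/5 = 1*(⅕) = ⅕ ≈ 0.20000)
√((-5)³ + G)*n + 1 = √((-5)³ + ⅕)*7 + 1 = √(-125 + ⅕)*7 + 1 = √(-624/5)*7 + 1 = (4*I*√195/5)*7 + 1 = 28*I*√195/5 + 1 = 1 + 28*I*√195/5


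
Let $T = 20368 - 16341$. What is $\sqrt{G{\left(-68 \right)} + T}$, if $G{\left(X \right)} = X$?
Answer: $\sqrt{3959} \approx 62.921$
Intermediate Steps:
$T = 4027$ ($T = 20368 - 16341 = 4027$)
$\sqrt{G{\left(-68 \right)} + T} = \sqrt{-68 + 4027} = \sqrt{3959}$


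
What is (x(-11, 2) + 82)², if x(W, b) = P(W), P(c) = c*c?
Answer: 41209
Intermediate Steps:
P(c) = c²
x(W, b) = W²
(x(-11, 2) + 82)² = ((-11)² + 82)² = (121 + 82)² = 203² = 41209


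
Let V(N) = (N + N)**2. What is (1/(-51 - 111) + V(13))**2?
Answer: 11992659121/26244 ≈ 4.5697e+5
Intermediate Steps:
V(N) = 4*N**2 (V(N) = (2*N)**2 = 4*N**2)
(1/(-51 - 111) + V(13))**2 = (1/(-51 - 111) + 4*13**2)**2 = (1/(-162) + 4*169)**2 = (-1/162 + 676)**2 = (109511/162)**2 = 11992659121/26244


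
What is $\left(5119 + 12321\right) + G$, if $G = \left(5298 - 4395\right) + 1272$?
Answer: $19615$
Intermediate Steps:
$G = 2175$ ($G = 903 + 1272 = 2175$)
$\left(5119 + 12321\right) + G = \left(5119 + 12321\right) + 2175 = 17440 + 2175 = 19615$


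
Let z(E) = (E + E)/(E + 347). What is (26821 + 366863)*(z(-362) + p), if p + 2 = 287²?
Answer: 162227859212/5 ≈ 3.2446e+10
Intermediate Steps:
z(E) = 2*E/(347 + E) (z(E) = (2*E)/(347 + E) = 2*E/(347 + E))
p = 82367 (p = -2 + 287² = -2 + 82369 = 82367)
(26821 + 366863)*(z(-362) + p) = (26821 + 366863)*(2*(-362)/(347 - 362) + 82367) = 393684*(2*(-362)/(-15) + 82367) = 393684*(2*(-362)*(-1/15) + 82367) = 393684*(724/15 + 82367) = 393684*(1236229/15) = 162227859212/5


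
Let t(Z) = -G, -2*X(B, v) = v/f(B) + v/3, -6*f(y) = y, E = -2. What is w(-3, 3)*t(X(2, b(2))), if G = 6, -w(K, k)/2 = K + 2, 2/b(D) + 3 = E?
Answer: -12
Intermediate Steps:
f(y) = -y/6
b(D) = -2/5 (b(D) = 2/(-3 - 2) = 2/(-5) = 2*(-1/5) = -2/5)
w(K, k) = -4 - 2*K (w(K, k) = -2*(K + 2) = -2*(2 + K) = -4 - 2*K)
X(B, v) = -v/6 + 3*v/B (X(B, v) = -(v/((-B/6)) + v/3)/2 = -(v*(-6/B) + v*(1/3))/2 = -(-6*v/B + v/3)/2 = -(v/3 - 6*v/B)/2 = -v/6 + 3*v/B)
t(Z) = -6 (t(Z) = -1*6 = -6)
w(-3, 3)*t(X(2, b(2))) = (-4 - 2*(-3))*(-6) = (-4 + 6)*(-6) = 2*(-6) = -12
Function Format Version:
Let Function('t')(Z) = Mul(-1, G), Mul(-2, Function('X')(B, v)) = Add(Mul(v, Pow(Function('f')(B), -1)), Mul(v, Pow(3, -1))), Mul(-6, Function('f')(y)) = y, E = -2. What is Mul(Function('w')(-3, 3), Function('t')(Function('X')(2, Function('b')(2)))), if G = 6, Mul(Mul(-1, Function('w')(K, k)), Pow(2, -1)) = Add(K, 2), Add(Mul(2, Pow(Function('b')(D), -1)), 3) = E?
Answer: -12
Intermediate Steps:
Function('f')(y) = Mul(Rational(-1, 6), y)
Function('b')(D) = Rational(-2, 5) (Function('b')(D) = Mul(2, Pow(Add(-3, -2), -1)) = Mul(2, Pow(-5, -1)) = Mul(2, Rational(-1, 5)) = Rational(-2, 5))
Function('w')(K, k) = Add(-4, Mul(-2, K)) (Function('w')(K, k) = Mul(-2, Add(K, 2)) = Mul(-2, Add(2, K)) = Add(-4, Mul(-2, K)))
Function('X')(B, v) = Add(Mul(Rational(-1, 6), v), Mul(3, v, Pow(B, -1))) (Function('X')(B, v) = Mul(Rational(-1, 2), Add(Mul(v, Pow(Mul(Rational(-1, 6), B), -1)), Mul(v, Pow(3, -1)))) = Mul(Rational(-1, 2), Add(Mul(v, Mul(-6, Pow(B, -1))), Mul(v, Rational(1, 3)))) = Mul(Rational(-1, 2), Add(Mul(-6, v, Pow(B, -1)), Mul(Rational(1, 3), v))) = Mul(Rational(-1, 2), Add(Mul(Rational(1, 3), v), Mul(-6, v, Pow(B, -1)))) = Add(Mul(Rational(-1, 6), v), Mul(3, v, Pow(B, -1))))
Function('t')(Z) = -6 (Function('t')(Z) = Mul(-1, 6) = -6)
Mul(Function('w')(-3, 3), Function('t')(Function('X')(2, Function('b')(2)))) = Mul(Add(-4, Mul(-2, -3)), -6) = Mul(Add(-4, 6), -6) = Mul(2, -6) = -12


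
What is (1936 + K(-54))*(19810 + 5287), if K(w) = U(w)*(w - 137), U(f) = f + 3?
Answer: 293057669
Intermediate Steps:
U(f) = 3 + f
K(w) = (-137 + w)*(3 + w) (K(w) = (3 + w)*(w - 137) = (3 + w)*(-137 + w) = (-137 + w)*(3 + w))
(1936 + K(-54))*(19810 + 5287) = (1936 + (-137 - 54)*(3 - 54))*(19810 + 5287) = (1936 - 191*(-51))*25097 = (1936 + 9741)*25097 = 11677*25097 = 293057669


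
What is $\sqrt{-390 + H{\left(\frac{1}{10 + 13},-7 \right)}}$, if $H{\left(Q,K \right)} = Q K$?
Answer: $\frac{i \sqrt{206471}}{23} \approx 19.756 i$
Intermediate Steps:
$H{\left(Q,K \right)} = K Q$
$\sqrt{-390 + H{\left(\frac{1}{10 + 13},-7 \right)}} = \sqrt{-390 - \frac{7}{10 + 13}} = \sqrt{-390 - \frac{7}{23}} = \sqrt{- \frac{8977}{23}} = \frac{i \sqrt{206471}}{23}$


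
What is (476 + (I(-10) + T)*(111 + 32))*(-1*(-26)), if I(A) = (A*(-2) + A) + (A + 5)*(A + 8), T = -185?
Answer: -601094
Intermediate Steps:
I(A) = -A + (5 + A)*(8 + A) (I(A) = (-2*A + A) + (5 + A)*(8 + A) = -A + (5 + A)*(8 + A))
(476 + (I(-10) + T)*(111 + 32))*(-1*(-26)) = (476 + ((40 + (-10)² + 12*(-10)) - 185)*(111 + 32))*(-1*(-26)) = (476 + ((40 + 100 - 120) - 185)*143)*26 = (476 + (20 - 185)*143)*26 = (476 - 165*143)*26 = (476 - 23595)*26 = -23119*26 = -601094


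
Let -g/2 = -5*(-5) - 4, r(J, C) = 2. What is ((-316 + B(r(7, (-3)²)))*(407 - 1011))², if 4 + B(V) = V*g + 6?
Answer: 57788313664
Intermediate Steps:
g = -42 (g = -2*(-5*(-5) - 4) = -2*(25 - 4) = -2*21 = -42)
B(V) = 2 - 42*V (B(V) = -4 + (V*(-42) + 6) = -4 + (-42*V + 6) = -4 + (6 - 42*V) = 2 - 42*V)
((-316 + B(r(7, (-3)²)))*(407 - 1011))² = ((-316 + (2 - 42*2))*(407 - 1011))² = ((-316 + (2 - 84))*(-604))² = ((-316 - 82)*(-604))² = (-398*(-604))² = 240392² = 57788313664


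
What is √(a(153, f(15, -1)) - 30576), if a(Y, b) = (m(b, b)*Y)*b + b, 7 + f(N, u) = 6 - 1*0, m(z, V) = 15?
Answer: 2*I*√8218 ≈ 181.31*I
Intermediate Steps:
f(N, u) = -1 (f(N, u) = -7 + (6 - 1*0) = -7 + (6 + 0) = -7 + 6 = -1)
a(Y, b) = b + 15*Y*b (a(Y, b) = (15*Y)*b + b = 15*Y*b + b = b + 15*Y*b)
√(a(153, f(15, -1)) - 30576) = √(-(1 + 15*153) - 30576) = √(-(1 + 2295) - 30576) = √(-1*2296 - 30576) = √(-2296 - 30576) = √(-32872) = 2*I*√8218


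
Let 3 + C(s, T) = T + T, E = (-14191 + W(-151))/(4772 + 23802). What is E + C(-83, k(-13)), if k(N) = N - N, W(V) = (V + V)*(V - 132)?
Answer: -14447/28574 ≈ -0.50560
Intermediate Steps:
W(V) = 2*V*(-132 + V) (W(V) = (2*V)*(-132 + V) = 2*V*(-132 + V))
E = 71275/28574 (E = (-14191 + 2*(-151)*(-132 - 151))/(4772 + 23802) = (-14191 + 2*(-151)*(-283))/28574 = (-14191 + 85466)*(1/28574) = 71275*(1/28574) = 71275/28574 ≈ 2.4944)
k(N) = 0
C(s, T) = -3 + 2*T (C(s, T) = -3 + (T + T) = -3 + 2*T)
E + C(-83, k(-13)) = 71275/28574 + (-3 + 2*0) = 71275/28574 + (-3 + 0) = 71275/28574 - 3 = -14447/28574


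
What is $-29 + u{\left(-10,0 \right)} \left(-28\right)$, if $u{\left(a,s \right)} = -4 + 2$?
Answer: $27$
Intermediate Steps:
$u{\left(a,s \right)} = -2$
$-29 + u{\left(-10,0 \right)} \left(-28\right) = -29 - -56 = -29 + 56 = 27$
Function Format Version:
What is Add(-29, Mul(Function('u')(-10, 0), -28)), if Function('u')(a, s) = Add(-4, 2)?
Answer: 27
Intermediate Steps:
Function('u')(a, s) = -2
Add(-29, Mul(Function('u')(-10, 0), -28)) = Add(-29, Mul(-2, -28)) = Add(-29, 56) = 27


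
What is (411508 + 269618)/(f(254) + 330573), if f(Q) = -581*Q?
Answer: 681126/182999 ≈ 3.7220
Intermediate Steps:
(411508 + 269618)/(f(254) + 330573) = (411508 + 269618)/(-581*254 + 330573) = 681126/(-147574 + 330573) = 681126/182999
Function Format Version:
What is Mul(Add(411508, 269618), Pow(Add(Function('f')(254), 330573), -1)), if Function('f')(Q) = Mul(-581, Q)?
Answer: Rational(681126, 182999) ≈ 3.7220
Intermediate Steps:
Mul(Add(411508, 269618), Pow(Add(Function('f')(254), 330573), -1)) = Mul(Add(411508, 269618), Pow(Add(Mul(-581, 254), 330573), -1)) = Mul(681126, Pow(Add(-147574, 330573), -1)) = Mul(681126, Pow(182999, -1)) = Mul(681126, Rational(1, 182999)) = Rational(681126, 182999)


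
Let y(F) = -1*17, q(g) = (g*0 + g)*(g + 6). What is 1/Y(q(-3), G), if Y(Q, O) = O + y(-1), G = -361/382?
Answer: -382/6855 ≈ -0.055726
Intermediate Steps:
G = -361/382 (G = -361*1/382 = -361/382 ≈ -0.94503)
q(g) = g*(6 + g) (q(g) = (0 + g)*(6 + g) = g*(6 + g))
y(F) = -17
Y(Q, O) = -17 + O (Y(Q, O) = O - 17 = -17 + O)
1/Y(q(-3), G) = 1/(-17 - 361/382) = 1/(-6855/382) = -382/6855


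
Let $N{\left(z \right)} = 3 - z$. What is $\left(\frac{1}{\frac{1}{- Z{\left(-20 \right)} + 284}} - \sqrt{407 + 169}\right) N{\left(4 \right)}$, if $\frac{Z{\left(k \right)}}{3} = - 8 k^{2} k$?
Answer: $191740$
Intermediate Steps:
$Z{\left(k \right)} = - 24 k^{3}$ ($Z{\left(k \right)} = 3 - 8 k^{2} k = 3 \left(- 8 k^{3}\right) = - 24 k^{3}$)
$\left(\frac{1}{\frac{1}{- Z{\left(-20 \right)} + 284}} - \sqrt{407 + 169}\right) N{\left(4 \right)} = \left(\frac{1}{\frac{1}{- \left(-24\right) \left(-20\right)^{3} + 284}} - \sqrt{407 + 169}\right) \left(3 - 4\right) = \left(\frac{1}{\frac{1}{- \left(-24\right) \left(-8000\right) + 284}} - \sqrt{576}\right) \left(3 - 4\right) = \left(\frac{1}{\frac{1}{\left(-1\right) 192000 + 284}} - 24\right) \left(-1\right) = \left(\frac{1}{\frac{1}{-192000 + 284}} - 24\right) \left(-1\right) = \left(\frac{1}{\frac{1}{-191716}} - 24\right) \left(-1\right) = \left(\frac{1}{- \frac{1}{191716}} - 24\right) \left(-1\right) = \left(-191716 - 24\right) \left(-1\right) = \left(-191740\right) \left(-1\right) = 191740$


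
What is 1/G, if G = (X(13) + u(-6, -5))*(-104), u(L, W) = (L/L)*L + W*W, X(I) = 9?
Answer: -1/2912 ≈ -0.00034341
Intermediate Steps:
u(L, W) = L + W² (u(L, W) = 1*L + W² = L + W²)
G = -2912 (G = (9 + (-6 + (-5)²))*(-104) = (9 + (-6 + 25))*(-104) = (9 + 19)*(-104) = 28*(-104) = -2912)
1/G = 1/(-2912) = -1/2912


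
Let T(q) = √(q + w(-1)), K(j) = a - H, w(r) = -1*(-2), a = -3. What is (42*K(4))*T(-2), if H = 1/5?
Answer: 0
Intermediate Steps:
H = ⅕ ≈ 0.20000
w(r) = 2
K(j) = -16/5 (K(j) = -3 - 1*⅕ = -3 - ⅕ = -16/5)
T(q) = √(2 + q) (T(q) = √(q + 2) = √(2 + q))
(42*K(4))*T(-2) = (42*(-16/5))*√(2 - 2) = -672*√0/5 = -672/5*0 = 0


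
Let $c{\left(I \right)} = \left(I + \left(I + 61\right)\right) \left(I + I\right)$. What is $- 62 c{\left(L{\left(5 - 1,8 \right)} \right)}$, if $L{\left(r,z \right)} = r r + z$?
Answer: $-324384$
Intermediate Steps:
$L{\left(r,z \right)} = z + r^{2}$ ($L{\left(r,z \right)} = r^{2} + z = z + r^{2}$)
$c{\left(I \right)} = 2 I \left(61 + 2 I\right)$ ($c{\left(I \right)} = \left(I + \left(61 + I\right)\right) 2 I = \left(61 + 2 I\right) 2 I = 2 I \left(61 + 2 I\right)$)
$- 62 c{\left(L{\left(5 - 1,8 \right)} \right)} = - 62 \cdot 2 \left(8 + \left(5 - 1\right)^{2}\right) \left(61 + 2 \left(8 + \left(5 - 1\right)^{2}\right)\right) = - 62 \cdot 2 \left(8 + 4^{2}\right) \left(61 + 2 \left(8 + 4^{2}\right)\right) = - 62 \cdot 2 \left(8 + 16\right) \left(61 + 2 \left(8 + 16\right)\right) = - 62 \cdot 2 \cdot 24 \left(61 + 2 \cdot 24\right) = - 62 \cdot 2 \cdot 24 \left(61 + 48\right) = - 62 \cdot 2 \cdot 24 \cdot 109 = \left(-62\right) 5232 = -324384$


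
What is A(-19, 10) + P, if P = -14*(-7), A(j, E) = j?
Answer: 79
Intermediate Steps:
P = 98
A(-19, 10) + P = -19 + 98 = 79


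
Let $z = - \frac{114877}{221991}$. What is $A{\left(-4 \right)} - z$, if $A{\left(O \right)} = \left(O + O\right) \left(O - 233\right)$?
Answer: $\frac{60144259}{31713} \approx 1896.5$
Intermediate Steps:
$z = - \frac{16411}{31713}$ ($z = \left(-114877\right) \frac{1}{221991} = - \frac{16411}{31713} \approx -0.51748$)
$A{\left(O \right)} = 2 O \left(-233 + O\right)$
$A{\left(-4 \right)} - z = 2 \left(-4\right) \left(-233 - 4\right) - - \frac{16411}{31713} = 2 \left(-4\right) \left(-237\right) + \frac{16411}{31713} = 1896 + \frac{16411}{31713} = \frac{60144259}{31713}$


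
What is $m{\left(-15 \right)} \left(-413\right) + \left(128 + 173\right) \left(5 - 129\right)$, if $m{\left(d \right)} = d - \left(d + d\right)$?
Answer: $-43519$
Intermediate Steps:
$m{\left(d \right)} = - d$ ($m{\left(d \right)} = d - 2 d = - d$)
$m{\left(-15 \right)} \left(-413\right) + \left(128 + 173\right) \left(5 - 129\right) = \left(-1\right) \left(-15\right) \left(-413\right) + \left(128 + 173\right) \left(5 - 129\right) = 15 \left(-413\right) + 301 \left(-124\right) = -6195 - 37324 = -43519$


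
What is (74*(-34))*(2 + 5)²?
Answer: -123284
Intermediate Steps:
(74*(-34))*(2 + 5)² = -2516*7² = -2516*49 = -123284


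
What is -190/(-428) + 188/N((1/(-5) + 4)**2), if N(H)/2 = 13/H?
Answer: 7292751/69550 ≈ 104.86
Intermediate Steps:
N(H) = 26/H (N(H) = 2*(13/H) = 26/H)
-190/(-428) + 188/N((1/(-5) + 4)**2) = -190/(-428) + 188/((26/((1/(-5) + 4)**2))) = -190*(-1/428) + 188/((26/((-1/5 + 4)**2))) = 95/214 + 188/((26/((19/5)**2))) = 95/214 + 188/((26/(361/25))) = 95/214 + 188/((26*(25/361))) = 95/214 + 188/(650/361) = 95/214 + 188*(361/650) = 95/214 + 33934/325 = 7292751/69550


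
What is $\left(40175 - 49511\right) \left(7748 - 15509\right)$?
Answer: $72456696$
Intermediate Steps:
$\left(40175 - 49511\right) \left(7748 - 15509\right) = \left(-9336\right) \left(-7761\right) = 72456696$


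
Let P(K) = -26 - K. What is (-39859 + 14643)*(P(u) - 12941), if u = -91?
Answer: 324681216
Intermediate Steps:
(-39859 + 14643)*(P(u) - 12941) = (-39859 + 14643)*((-26 - 1*(-91)) - 12941) = -25216*((-26 + 91) - 12941) = -25216*(65 - 12941) = -25216*(-12876) = 324681216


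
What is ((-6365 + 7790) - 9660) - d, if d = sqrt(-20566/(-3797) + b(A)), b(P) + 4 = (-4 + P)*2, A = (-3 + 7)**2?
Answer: -8235 - sqrt(366433282)/3797 ≈ -8240.0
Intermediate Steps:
A = 16 (A = 4**2 = 16)
b(P) = -12 + 2*P (b(P) = -4 + (-4 + P)*2 = -4 + (-8 + 2*P) = -12 + 2*P)
d = sqrt(366433282)/3797 (d = sqrt(-20566/(-3797) + (-12 + 2*16)) = sqrt(-20566*(-1/3797) + (-12 + 32)) = sqrt(20566/3797 + 20) = sqrt(96506/3797) = sqrt(366433282)/3797 ≈ 5.0415)
((-6365 + 7790) - 9660) - d = ((-6365 + 7790) - 9660) - sqrt(366433282)/3797 = (1425 - 9660) - sqrt(366433282)/3797 = -8235 - sqrt(366433282)/3797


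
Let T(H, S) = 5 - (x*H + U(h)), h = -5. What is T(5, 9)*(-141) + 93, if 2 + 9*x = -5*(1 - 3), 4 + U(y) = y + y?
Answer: -5878/3 ≈ -1959.3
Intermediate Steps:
U(y) = -4 + 2*y (U(y) = -4 + (y + y) = -4 + 2*y)
x = 8/9 (x = -2/9 + (-5*(1 - 3))/9 = -2/9 + (-5*(-2))/9 = -2/9 + (1/9)*10 = -2/9 + 10/9 = 8/9 ≈ 0.88889)
T(H, S) = 19 - 8*H/9 (T(H, S) = 5 - (8*H/9 + (-4 + 2*(-5))) = 5 - (8*H/9 + (-4 - 10)) = 5 - (8*H/9 - 14) = 5 - (-14 + 8*H/9) = 5 + (14 - 8*H/9) = 19 - 8*H/9)
T(5, 9)*(-141) + 93 = (19 - 8/9*5)*(-141) + 93 = (19 - 40/9)*(-141) + 93 = (131/9)*(-141) + 93 = -6157/3 + 93 = -5878/3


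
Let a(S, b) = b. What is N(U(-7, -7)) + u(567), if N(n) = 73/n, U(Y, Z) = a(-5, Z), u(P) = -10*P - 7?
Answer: -39812/7 ≈ -5687.4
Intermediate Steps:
u(P) = -7 - 10*P
U(Y, Z) = Z
N(U(-7, -7)) + u(567) = 73/(-7) + (-7 - 10*567) = 73*(-1/7) + (-7 - 5670) = -73/7 - 5677 = -39812/7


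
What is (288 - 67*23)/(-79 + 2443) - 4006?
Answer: -9471437/2364 ≈ -4006.5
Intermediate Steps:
(288 - 67*23)/(-79 + 2443) - 4006 = (288 - 1541)/2364 - 4006 = -1253*1/2364 - 4006 = -1253/2364 - 4006 = -9471437/2364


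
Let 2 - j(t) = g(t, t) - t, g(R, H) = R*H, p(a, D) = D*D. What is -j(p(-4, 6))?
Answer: 1258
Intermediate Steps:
p(a, D) = D²
g(R, H) = H*R
j(t) = 2 + t - t² (j(t) = 2 - (t*t - t) = 2 - (t² - t) = 2 + (t - t²) = 2 + t - t²)
-j(p(-4, 6)) = -(2 + 6² - (6²)²) = -(2 + 36 - 1*36²) = -(2 + 36 - 1*1296) = -(2 + 36 - 1296) = -1*(-1258) = 1258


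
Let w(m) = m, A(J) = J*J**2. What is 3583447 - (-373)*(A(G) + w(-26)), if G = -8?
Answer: 3382773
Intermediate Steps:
A(J) = J**3
3583447 - (-373)*(A(G) + w(-26)) = 3583447 - (-373)*((-8)**3 - 26) = 3583447 - (-373)*(-512 - 26) = 3583447 - (-373)*(-538) = 3583447 - 1*200674 = 3583447 - 200674 = 3382773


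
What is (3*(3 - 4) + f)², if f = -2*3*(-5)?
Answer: 729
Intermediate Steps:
f = 30 (f = -6*(-5) = 30)
(3*(3 - 4) + f)² = (3*(3 - 4) + 30)² = (3*(-1) + 30)² = (-3 + 30)² = 27² = 729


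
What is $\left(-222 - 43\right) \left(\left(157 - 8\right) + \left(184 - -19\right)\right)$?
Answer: $-93280$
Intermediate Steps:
$\left(-222 - 43\right) \left(\left(157 - 8\right) + \left(184 - -19\right)\right) = - 265 \left(\left(157 - 8\right) + \left(184 + 19\right)\right) = - 265 \left(149 + 203\right) = \left(-265\right) 352 = -93280$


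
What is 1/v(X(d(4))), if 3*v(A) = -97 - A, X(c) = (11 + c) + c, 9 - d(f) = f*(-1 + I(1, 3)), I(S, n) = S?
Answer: -1/42 ≈ -0.023810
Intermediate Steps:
d(f) = 9 (d(f) = 9 - f*(-1 + 1) = 9 - f*0 = 9 - 1*0 = 9 + 0 = 9)
X(c) = 11 + 2*c
v(A) = -97/3 - A/3 (v(A) = (-97 - A)/3 = -97/3 - A/3)
1/v(X(d(4))) = 1/(-97/3 - (11 + 2*9)/3) = 1/(-97/3 - (11 + 18)/3) = 1/(-97/3 - 1/3*29) = 1/(-97/3 - 29/3) = 1/(-42) = -1/42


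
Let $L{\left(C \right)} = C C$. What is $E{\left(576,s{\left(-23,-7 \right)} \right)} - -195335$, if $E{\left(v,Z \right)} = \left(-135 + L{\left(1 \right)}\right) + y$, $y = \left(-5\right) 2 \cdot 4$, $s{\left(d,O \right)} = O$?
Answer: $195161$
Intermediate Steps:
$L{\left(C \right)} = C^{2}$
$y = -40$ ($y = \left(-10\right) 4 = -40$)
$E{\left(v,Z \right)} = -174$ ($E{\left(v,Z \right)} = \left(-135 + 1^{2}\right) - 40 = \left(-135 + 1\right) - 40 = -134 - 40 = -174$)
$E{\left(576,s{\left(-23,-7 \right)} \right)} - -195335 = -174 - -195335 = -174 + 195335 = 195161$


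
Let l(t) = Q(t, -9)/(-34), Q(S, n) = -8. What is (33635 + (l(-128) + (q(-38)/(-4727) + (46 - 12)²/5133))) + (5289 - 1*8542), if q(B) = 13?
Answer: 432146194301/14223543 ≈ 30382.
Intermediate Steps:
l(t) = 4/17 (l(t) = -8/(-34) = -8*(-1/34) = 4/17)
(33635 + (l(-128) + (q(-38)/(-4727) + (46 - 12)²/5133))) + (5289 - 1*8542) = (33635 + (4/17 + (13/(-4727) + (46 - 12)²/5133))) + (5289 - 1*8542) = (33635 + (4/17 + (13*(-1/4727) + 34²*(1/5133)))) + (5289 - 8542) = (33635 + (4/17 + (-13/4727 + 1156*(1/5133)))) - 3253 = (33635 + (4/17 + (-13/4727 + 1156/5133))) - 3253 = (33635 + (4/17 + 186127/836679)) - 3253 = (33635 + 6510875/14223543) - 3253 = 478415379680/14223543 - 3253 = 432146194301/14223543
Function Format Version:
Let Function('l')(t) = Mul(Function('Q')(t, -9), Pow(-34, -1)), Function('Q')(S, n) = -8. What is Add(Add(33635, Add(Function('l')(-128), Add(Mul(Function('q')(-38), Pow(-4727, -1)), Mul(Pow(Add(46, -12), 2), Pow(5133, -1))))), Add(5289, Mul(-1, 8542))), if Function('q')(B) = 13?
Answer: Rational(432146194301, 14223543) ≈ 30382.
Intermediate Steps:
Function('l')(t) = Rational(4, 17) (Function('l')(t) = Mul(-8, Pow(-34, -1)) = Mul(-8, Rational(-1, 34)) = Rational(4, 17))
Add(Add(33635, Add(Function('l')(-128), Add(Mul(Function('q')(-38), Pow(-4727, -1)), Mul(Pow(Add(46, -12), 2), Pow(5133, -1))))), Add(5289, Mul(-1, 8542))) = Add(Add(33635, Add(Rational(4, 17), Add(Mul(13, Pow(-4727, -1)), Mul(Pow(Add(46, -12), 2), Pow(5133, -1))))), Add(5289, Mul(-1, 8542))) = Add(Add(33635, Add(Rational(4, 17), Add(Mul(13, Rational(-1, 4727)), Mul(Pow(34, 2), Rational(1, 5133))))), Add(5289, -8542)) = Add(Add(33635, Add(Rational(4, 17), Add(Rational(-13, 4727), Mul(1156, Rational(1, 5133))))), -3253) = Add(Add(33635, Add(Rational(4, 17), Add(Rational(-13, 4727), Rational(1156, 5133)))), -3253) = Add(Add(33635, Add(Rational(4, 17), Rational(186127, 836679))), -3253) = Add(Add(33635, Rational(6510875, 14223543)), -3253) = Add(Rational(478415379680, 14223543), -3253) = Rational(432146194301, 14223543)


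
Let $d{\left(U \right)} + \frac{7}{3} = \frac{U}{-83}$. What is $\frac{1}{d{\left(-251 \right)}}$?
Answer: $\frac{249}{172} \approx 1.4477$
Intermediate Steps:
$d{\left(U \right)} = - \frac{7}{3} - \frac{U}{83}$ ($d{\left(U \right)} = - \frac{7}{3} + \frac{U}{-83} = - \frac{7}{3} + U \left(- \frac{1}{83}\right) = - \frac{7}{3} - \frac{U}{83}$)
$\frac{1}{d{\left(-251 \right)}} = \frac{1}{- \frac{7}{3} - - \frac{251}{83}} = \frac{1}{- \frac{7}{3} + \frac{251}{83}} = \frac{1}{\frac{172}{249}} = \frac{249}{172}$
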